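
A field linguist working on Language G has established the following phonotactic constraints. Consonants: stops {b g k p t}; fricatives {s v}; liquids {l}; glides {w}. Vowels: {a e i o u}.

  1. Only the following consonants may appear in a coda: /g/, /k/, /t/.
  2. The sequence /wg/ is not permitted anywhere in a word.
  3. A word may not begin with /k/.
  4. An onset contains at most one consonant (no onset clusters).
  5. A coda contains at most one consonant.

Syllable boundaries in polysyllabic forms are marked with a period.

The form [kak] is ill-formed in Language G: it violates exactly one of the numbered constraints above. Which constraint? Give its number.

3

[kak]: word begins with /k/.
This is a violation of constraint 3: "A word may not begin with /k/."
The remaining constraints (1, 2, 4, 5) are satisfied.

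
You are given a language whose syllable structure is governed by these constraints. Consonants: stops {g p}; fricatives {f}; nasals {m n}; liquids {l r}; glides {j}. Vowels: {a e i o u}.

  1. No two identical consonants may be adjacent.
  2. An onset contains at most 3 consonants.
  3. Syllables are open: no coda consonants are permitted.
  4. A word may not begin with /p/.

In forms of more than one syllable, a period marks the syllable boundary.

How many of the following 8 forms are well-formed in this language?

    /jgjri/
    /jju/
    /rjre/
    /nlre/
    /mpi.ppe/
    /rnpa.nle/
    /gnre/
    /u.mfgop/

4

/jgjri/ — violates constraint 2: syllable 1 onset /jgjr/ has 4 consonants (> 3) → ill-formed
/jju/ — violates constraint 1: adjacent identical consonants /jj/ → ill-formed
/rjre/ — σ1 onset /rjr/ (3C), coda /∅/ ok → well-formed
/nlre/ — σ1 onset /nlr/ (3C), coda /∅/ ok → well-formed
/mpi.ppe/ — violates constraint 1: adjacent identical consonants /pp/ → ill-formed
/rnpa.nle/ — σ1 onset /rnp/ (3C), coda /∅/ ok; σ2 onset /nl/ (2C), coda /∅/ ok → well-formed
/gnre/ — σ1 onset /gnr/ (3C), coda /∅/ ok → well-formed
/u.mfgop/ — violates constraint 3: syllable 2 coda /p/ has 1 consonant (> 0) → ill-formed
Well-formed: /rjre/, /nlre/, /rnpa.nle/, /gnre/ → 4.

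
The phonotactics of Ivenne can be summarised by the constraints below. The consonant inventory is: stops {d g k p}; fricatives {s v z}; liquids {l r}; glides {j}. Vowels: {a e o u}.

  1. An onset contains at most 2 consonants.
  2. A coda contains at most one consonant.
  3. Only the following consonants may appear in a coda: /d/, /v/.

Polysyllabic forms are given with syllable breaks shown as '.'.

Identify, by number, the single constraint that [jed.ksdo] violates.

[jed.ksdo]: syllable 2 onset /ksd/ has 3 consonants (> 2).
This is a violation of constraint 1: "An onset contains at most 2 consonants."
The remaining constraints (2, 3) are satisfied.

1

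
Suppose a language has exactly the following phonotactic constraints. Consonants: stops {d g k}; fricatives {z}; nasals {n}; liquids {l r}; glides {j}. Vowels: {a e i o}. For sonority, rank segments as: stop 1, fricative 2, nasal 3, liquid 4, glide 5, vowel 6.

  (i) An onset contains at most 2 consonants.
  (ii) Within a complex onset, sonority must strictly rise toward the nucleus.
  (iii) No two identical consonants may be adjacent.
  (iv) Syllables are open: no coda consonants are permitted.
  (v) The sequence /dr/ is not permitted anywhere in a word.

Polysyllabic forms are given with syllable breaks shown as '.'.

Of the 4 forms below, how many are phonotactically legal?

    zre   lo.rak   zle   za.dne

zre — σ1 onset /zr/ (2→4 rises), coda /∅/ ok → phonotactically legal
lo.rak — violates constraint (iv): syllable 2 coda /k/ has 1 consonant (> 0) → phonotactically illegal
zle — σ1 onset /zl/ (2→4 rises), coda /∅/ ok → phonotactically legal
za.dne — σ1 onset /z/, coda /∅/ ok; σ2 onset /dn/ (1→3 rises), coda /∅/ ok → phonotactically legal
Phonotactically legal: zre, zle, za.dne → 3.

3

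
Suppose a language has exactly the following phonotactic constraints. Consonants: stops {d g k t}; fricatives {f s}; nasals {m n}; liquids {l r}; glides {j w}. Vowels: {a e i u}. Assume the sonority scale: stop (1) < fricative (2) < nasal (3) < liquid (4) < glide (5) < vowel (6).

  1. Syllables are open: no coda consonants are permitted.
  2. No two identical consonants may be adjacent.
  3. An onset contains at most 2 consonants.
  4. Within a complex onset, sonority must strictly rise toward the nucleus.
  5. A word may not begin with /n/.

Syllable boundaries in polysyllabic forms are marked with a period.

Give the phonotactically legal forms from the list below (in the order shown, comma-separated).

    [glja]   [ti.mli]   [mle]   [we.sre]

[ti.mli], [mle], [we.sre]

[glja] — violates constraint 3: syllable 1 onset /glj/ has 3 consonants (> 2) → phonotactically illegal
[ti.mli] — σ1 onset /t/, coda /∅/ ok; σ2 onset /ml/ (3→4 rises), coda /∅/ ok → phonotactically legal
[mle] — σ1 onset /ml/ (3→4 rises), coda /∅/ ok → phonotactically legal
[we.sre] — σ1 onset /w/, coda /∅/ ok; σ2 onset /sr/ (2→4 rises), coda /∅/ ok → phonotactically legal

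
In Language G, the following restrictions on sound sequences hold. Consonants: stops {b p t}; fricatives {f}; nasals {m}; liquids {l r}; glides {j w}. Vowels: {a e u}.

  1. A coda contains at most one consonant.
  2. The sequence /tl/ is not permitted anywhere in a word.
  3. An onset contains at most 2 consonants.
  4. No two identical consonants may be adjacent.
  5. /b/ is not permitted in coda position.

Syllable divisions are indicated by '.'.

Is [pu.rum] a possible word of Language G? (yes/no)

[pu.rum] — σ1 onset /p/, coda /∅/ ok; σ2 onset /r/, coda /m/ ok → licit

yes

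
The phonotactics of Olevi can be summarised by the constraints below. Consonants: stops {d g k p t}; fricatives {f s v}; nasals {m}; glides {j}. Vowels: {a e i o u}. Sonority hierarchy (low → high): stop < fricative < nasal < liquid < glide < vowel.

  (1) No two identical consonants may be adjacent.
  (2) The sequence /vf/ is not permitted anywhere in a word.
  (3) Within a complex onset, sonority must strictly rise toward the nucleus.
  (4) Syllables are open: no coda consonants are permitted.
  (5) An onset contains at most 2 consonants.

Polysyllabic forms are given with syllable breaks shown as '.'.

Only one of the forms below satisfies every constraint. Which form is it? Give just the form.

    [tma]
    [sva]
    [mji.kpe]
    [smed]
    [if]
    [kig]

[tma]

[tma] — σ1 onset /tm/ (1→3 rises), coda /∅/ ok → phonotactically legal
[sva] — violates constraint 3: syllable 1 onset /sv/: /s/ (fricative, 2) → /v/ (fricative, 2) does not rise → phonotactically illegal
[mji.kpe] — violates constraint 3: syllable 2 onset /kp/: /k/ (stop, 1) → /p/ (stop, 1) does not rise → phonotactically illegal
[smed] — violates constraint 4: syllable 1 coda /d/ has 1 consonant (> 0) → phonotactically illegal
[if] — violates constraint 4: syllable 1 coda /f/ has 1 consonant (> 0) → phonotactically illegal
[kig] — violates constraint 4: syllable 1 coda /g/ has 1 consonant (> 0) → phonotactically illegal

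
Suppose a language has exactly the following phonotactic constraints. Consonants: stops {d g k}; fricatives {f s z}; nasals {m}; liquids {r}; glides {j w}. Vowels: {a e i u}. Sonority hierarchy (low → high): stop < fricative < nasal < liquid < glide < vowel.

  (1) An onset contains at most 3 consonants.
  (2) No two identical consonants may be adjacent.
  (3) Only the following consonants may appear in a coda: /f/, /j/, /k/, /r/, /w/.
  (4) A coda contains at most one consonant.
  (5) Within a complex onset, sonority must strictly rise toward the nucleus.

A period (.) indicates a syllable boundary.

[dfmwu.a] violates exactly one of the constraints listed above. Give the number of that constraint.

[dfmwu.a]: syllable 1 onset /dfmw/ has 4 consonants (> 3).
This is a violation of constraint 1: "An onset contains at most 3 consonants."
The remaining constraints (2, 3, 4, 5) are satisfied.

1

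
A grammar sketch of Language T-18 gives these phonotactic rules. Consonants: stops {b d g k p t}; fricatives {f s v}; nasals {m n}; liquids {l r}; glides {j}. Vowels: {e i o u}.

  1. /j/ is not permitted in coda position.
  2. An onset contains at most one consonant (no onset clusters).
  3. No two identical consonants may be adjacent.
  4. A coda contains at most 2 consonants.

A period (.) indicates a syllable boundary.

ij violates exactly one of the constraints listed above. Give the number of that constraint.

ij: syllable 1 coda contains /j/.
This is a violation of constraint 1: "/j/ is not permitted in coda position."
The remaining constraints (2, 3, 4) are satisfied.

1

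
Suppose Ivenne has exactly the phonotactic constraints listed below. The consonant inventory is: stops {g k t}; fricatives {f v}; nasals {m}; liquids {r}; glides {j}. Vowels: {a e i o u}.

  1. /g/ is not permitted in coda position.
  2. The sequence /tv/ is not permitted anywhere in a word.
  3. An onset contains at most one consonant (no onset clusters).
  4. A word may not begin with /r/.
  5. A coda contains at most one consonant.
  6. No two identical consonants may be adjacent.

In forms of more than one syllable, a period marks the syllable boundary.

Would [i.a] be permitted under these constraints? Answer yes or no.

[i.a] — σ1 onset /∅/, coda /∅/ ok; σ2 onset /∅/, coda /∅/ ok → permitted

yes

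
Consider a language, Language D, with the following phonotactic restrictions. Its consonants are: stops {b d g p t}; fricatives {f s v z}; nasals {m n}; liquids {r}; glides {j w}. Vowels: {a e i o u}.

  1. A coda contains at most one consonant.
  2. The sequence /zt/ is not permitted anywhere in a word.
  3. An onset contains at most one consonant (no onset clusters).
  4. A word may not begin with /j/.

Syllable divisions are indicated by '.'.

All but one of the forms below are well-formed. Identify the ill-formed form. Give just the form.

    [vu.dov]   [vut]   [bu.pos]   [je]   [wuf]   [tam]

[vu.dov] — σ1 onset /v/, coda /∅/ ok; σ2 onset /d/, coda /v/ ok → well-formed
[vut] — σ1 onset /v/, coda /t/ ok → well-formed
[bu.pos] — σ1 onset /b/, coda /∅/ ok; σ2 onset /p/, coda /s/ ok → well-formed
[je] — violates constraint 4: word begins with /j/ → ill-formed
[wuf] — σ1 onset /w/, coda /f/ ok → well-formed
[tam] — σ1 onset /t/, coda /m/ ok → well-formed

[je]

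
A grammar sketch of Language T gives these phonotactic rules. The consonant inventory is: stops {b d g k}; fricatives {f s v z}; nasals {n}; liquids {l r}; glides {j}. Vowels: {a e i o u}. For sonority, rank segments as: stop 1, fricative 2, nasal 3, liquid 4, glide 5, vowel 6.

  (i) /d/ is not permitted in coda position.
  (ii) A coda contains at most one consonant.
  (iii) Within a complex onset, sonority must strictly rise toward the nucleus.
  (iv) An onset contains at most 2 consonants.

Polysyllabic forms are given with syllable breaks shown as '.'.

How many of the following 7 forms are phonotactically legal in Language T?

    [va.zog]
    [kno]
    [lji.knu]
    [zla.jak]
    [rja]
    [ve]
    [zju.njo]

7

[va.zog] — σ1 onset /v/, coda /∅/ ok; σ2 onset /z/, coda /g/ ok → phonotactically legal
[kno] — σ1 onset /kn/ (1→3 rises), coda /∅/ ok → phonotactically legal
[lji.knu] — σ1 onset /lj/ (4→5 rises), coda /∅/ ok; σ2 onset /kn/ (1→3 rises), coda /∅/ ok → phonotactically legal
[zla.jak] — σ1 onset /zl/ (2→4 rises), coda /∅/ ok; σ2 onset /j/, coda /k/ ok → phonotactically legal
[rja] — σ1 onset /rj/ (4→5 rises), coda /∅/ ok → phonotactically legal
[ve] — σ1 onset /v/, coda /∅/ ok → phonotactically legal
[zju.njo] — σ1 onset /zj/ (2→5 rises), coda /∅/ ok; σ2 onset /nj/ (3→5 rises), coda /∅/ ok → phonotactically legal
Phonotactically legal: [va.zog], [kno], [lji.knu], [zla.jak], [rja], [ve], [zju.njo] → 7.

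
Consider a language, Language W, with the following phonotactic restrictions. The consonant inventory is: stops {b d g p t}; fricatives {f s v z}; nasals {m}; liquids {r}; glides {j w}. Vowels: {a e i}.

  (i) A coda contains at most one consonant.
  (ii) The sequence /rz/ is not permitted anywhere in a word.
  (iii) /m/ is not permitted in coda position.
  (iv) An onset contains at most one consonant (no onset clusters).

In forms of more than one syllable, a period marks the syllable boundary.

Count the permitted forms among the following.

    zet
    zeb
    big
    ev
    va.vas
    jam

5

zet — σ1 onset /z/, coda /t/ ok → permitted
zeb — σ1 onset /z/, coda /b/ ok → permitted
big — σ1 onset /b/, coda /g/ ok → permitted
ev — σ1 onset /∅/, coda /v/ ok → permitted
va.vas — σ1 onset /v/, coda /∅/ ok; σ2 onset /v/, coda /s/ ok → permitted
jam — violates constraint (iii): syllable 1 coda contains /m/ → not permitted
Permitted: zet, zeb, big, ev, va.vas → 5.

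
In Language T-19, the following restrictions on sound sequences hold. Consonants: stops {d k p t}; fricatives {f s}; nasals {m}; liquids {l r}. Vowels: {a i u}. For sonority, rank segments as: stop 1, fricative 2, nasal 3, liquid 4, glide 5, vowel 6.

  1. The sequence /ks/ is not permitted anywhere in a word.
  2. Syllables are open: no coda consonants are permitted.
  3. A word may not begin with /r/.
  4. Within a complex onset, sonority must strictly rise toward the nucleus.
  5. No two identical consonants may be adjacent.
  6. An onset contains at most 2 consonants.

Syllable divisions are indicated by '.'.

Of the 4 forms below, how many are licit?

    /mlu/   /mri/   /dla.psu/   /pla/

4

/mlu/ — σ1 onset /ml/ (3→4 rises), coda /∅/ ok → licit
/mri/ — σ1 onset /mr/ (3→4 rises), coda /∅/ ok → licit
/dla.psu/ — σ1 onset /dl/ (1→4 rises), coda /∅/ ok; σ2 onset /ps/ (1→2 rises), coda /∅/ ok → licit
/pla/ — σ1 onset /pl/ (1→4 rises), coda /∅/ ok → licit
Licit: /mlu/, /mri/, /dla.psu/, /pla/ → 4.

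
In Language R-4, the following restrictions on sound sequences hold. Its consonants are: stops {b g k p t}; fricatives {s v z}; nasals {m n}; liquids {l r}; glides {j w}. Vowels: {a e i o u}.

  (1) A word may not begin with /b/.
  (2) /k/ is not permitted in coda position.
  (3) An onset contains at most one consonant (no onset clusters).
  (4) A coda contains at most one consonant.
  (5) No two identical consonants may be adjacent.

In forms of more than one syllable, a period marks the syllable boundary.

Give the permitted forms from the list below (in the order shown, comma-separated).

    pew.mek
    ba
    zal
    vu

pew.mek — violates constraint 2: syllable 2 coda contains /k/ → not permitted
ba — violates constraint 1: word begins with /b/ → not permitted
zal — σ1 onset /z/, coda /l/ ok → permitted
vu — σ1 onset /v/, coda /∅/ ok → permitted

zal, vu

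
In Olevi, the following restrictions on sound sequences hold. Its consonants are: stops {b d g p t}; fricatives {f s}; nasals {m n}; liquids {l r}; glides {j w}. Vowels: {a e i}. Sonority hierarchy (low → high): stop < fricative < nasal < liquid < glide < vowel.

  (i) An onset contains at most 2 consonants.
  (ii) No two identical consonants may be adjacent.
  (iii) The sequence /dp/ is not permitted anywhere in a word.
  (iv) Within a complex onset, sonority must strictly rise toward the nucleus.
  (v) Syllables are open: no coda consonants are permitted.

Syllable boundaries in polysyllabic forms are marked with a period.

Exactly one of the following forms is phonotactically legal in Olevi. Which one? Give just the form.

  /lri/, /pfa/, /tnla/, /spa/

/pfa/

/lri/ — violates constraint (iv): syllable 1 onset /lr/: /l/ (liquid, 4) → /r/ (liquid, 4) does not rise → phonotactically illegal
/pfa/ — σ1 onset /pf/ (1→2 rises), coda /∅/ ok → phonotactically legal
/tnla/ — violates constraint (i): syllable 1 onset /tnl/ has 3 consonants (> 2) → phonotactically illegal
/spa/ — violates constraint (iv): syllable 1 onset /sp/: /s/ (fricative, 2) → /p/ (stop, 1) does not rise → phonotactically illegal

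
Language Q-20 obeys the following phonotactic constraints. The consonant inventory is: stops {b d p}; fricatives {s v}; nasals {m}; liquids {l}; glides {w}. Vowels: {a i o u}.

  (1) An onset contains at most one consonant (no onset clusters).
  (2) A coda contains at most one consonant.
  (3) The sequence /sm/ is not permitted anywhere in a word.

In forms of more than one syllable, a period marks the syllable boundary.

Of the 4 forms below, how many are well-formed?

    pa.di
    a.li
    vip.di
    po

4

pa.di — σ1 onset /p/, coda /∅/ ok; σ2 onset /d/, coda /∅/ ok → well-formed
a.li — σ1 onset /∅/, coda /∅/ ok; σ2 onset /l/, coda /∅/ ok → well-formed
vip.di — σ1 onset /v/, coda /p/ ok; σ2 onset /d/, coda /∅/ ok → well-formed
po — σ1 onset /p/, coda /∅/ ok → well-formed
Well-formed: pa.di, a.li, vip.di, po → 4.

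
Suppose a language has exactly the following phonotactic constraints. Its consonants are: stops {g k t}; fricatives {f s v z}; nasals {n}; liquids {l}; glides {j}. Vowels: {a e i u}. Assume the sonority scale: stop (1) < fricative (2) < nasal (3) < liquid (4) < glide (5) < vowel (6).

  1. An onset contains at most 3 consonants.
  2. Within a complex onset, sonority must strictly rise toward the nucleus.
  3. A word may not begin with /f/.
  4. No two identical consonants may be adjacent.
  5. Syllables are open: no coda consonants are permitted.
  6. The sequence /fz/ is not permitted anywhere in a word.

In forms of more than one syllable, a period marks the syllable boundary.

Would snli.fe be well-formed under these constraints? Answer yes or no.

snli.fe — σ1 onset /snl/ (2→3→4 rises), coda /∅/ ok; σ2 onset /f/, coda /∅/ ok → well-formed

yes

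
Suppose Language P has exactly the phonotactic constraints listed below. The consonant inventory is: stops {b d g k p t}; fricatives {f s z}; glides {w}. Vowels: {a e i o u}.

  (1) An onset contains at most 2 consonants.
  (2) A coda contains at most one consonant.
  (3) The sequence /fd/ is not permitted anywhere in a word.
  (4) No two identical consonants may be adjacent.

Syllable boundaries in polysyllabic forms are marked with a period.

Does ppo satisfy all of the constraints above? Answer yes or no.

ppo — violates constraint 4: adjacent identical consonants /pp/ → not permitted

no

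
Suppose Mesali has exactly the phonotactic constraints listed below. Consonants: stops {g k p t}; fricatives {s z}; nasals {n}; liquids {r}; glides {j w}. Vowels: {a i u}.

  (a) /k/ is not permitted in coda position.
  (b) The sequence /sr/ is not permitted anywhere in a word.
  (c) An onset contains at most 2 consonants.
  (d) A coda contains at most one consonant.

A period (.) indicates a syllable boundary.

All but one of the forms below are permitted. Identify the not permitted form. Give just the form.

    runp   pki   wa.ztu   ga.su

runp

runp — violates constraint (d): syllable 1 coda /np/ has 2 consonants (> 1) → not permitted
pki — σ1 onset /pk/ (2C), coda /∅/ ok → permitted
wa.ztu — σ1 onset /w/, coda /∅/ ok; σ2 onset /zt/ (2C), coda /∅/ ok → permitted
ga.su — σ1 onset /g/, coda /∅/ ok; σ2 onset /s/, coda /∅/ ok → permitted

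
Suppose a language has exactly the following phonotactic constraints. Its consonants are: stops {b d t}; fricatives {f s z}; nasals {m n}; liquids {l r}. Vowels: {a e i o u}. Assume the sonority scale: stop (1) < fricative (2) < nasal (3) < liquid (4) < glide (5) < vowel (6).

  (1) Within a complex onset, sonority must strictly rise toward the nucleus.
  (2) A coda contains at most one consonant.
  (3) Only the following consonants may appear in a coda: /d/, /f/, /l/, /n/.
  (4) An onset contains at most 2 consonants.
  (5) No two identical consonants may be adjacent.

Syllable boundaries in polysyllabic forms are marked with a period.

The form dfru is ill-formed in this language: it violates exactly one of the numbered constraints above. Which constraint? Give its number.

dfru: syllable 1 onset /dfr/ has 3 consonants (> 2).
This is a violation of constraint 4: "An onset contains at most 2 consonants."
The remaining constraints (1, 2, 3, 5) are satisfied.

4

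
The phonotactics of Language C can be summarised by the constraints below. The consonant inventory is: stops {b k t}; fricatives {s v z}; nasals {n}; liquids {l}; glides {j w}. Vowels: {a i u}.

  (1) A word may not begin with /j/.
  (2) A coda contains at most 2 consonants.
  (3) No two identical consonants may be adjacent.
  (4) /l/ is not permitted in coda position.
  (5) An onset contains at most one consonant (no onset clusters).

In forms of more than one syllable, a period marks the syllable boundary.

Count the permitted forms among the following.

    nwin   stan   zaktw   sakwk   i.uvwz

0

nwin — violates constraint 5: syllable 1 onset /nw/ has 2 consonants (> 1) → not permitted
stan — violates constraint 5: syllable 1 onset /st/ has 2 consonants (> 1) → not permitted
zaktw — violates constraint 2: syllable 1 coda /ktw/ has 3 consonants (> 2) → not permitted
sakwk — violates constraint 2: syllable 1 coda /kwk/ has 3 consonants (> 2) → not permitted
i.uvwz — violates constraint 2: syllable 2 coda /vwz/ has 3 consonants (> 2) → not permitted
No form is permitted → 0.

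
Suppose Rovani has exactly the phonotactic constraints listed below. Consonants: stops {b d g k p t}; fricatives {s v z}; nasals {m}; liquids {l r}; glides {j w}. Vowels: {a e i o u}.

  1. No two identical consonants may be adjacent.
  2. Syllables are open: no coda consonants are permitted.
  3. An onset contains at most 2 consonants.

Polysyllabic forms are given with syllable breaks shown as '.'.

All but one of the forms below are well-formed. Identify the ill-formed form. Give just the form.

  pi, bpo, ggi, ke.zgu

pi — σ1 onset /p/, coda /∅/ ok → well-formed
bpo — σ1 onset /bp/ (2C), coda /∅/ ok → well-formed
ggi — violates constraint 1: adjacent identical consonants /gg/ → ill-formed
ke.zgu — σ1 onset /k/, coda /∅/ ok; σ2 onset /zg/ (2C), coda /∅/ ok → well-formed

ggi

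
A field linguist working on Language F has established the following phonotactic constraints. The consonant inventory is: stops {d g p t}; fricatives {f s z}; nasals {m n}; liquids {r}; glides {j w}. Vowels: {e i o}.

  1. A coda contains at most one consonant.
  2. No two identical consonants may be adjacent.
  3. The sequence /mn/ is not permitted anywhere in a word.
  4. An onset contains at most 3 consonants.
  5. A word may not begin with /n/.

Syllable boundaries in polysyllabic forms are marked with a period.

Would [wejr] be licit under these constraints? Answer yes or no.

[wejr] — violates constraint 1: syllable 1 coda /jr/ has 2 consonants (> 1) → illicit

no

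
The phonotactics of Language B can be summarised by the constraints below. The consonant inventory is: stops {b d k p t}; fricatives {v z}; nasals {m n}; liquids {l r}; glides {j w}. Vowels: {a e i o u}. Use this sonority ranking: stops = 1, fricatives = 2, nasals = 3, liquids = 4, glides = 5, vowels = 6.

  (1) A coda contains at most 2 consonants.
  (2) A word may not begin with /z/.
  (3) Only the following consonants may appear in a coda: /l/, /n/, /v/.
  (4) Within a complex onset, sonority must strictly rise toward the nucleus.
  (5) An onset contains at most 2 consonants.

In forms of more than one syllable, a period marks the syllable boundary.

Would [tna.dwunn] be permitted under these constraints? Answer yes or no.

yes

[tna.dwunn] — σ1 onset /tn/ (1→3 rises), coda /∅/ ok; σ2 onset /dw/ (1→5 rises), coda /nn/ (2C) ok → permitted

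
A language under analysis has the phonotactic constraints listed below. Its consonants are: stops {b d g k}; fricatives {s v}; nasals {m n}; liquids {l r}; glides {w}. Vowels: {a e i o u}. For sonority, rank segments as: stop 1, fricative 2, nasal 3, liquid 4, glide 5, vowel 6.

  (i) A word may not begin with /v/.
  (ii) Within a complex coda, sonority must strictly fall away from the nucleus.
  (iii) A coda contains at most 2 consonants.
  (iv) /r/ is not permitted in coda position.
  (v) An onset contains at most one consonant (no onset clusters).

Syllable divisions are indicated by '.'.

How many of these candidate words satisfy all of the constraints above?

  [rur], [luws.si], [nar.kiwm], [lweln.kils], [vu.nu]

[rur] — violates constraint (iv): syllable 1 coda contains /r/ → phonotactically illegal
[luws.si] — σ1 onset /l/, coda /ws/ (5→2 falls) ok; σ2 onset /s/, coda /∅/ ok → phonotactically legal
[nar.kiwm] — violates constraint (iv): syllable 1 coda contains /r/ → phonotactically illegal
[lweln.kils] — violates constraint (v): syllable 1 onset /lw/ has 2 consonants (> 1) → phonotactically illegal
[vu.nu] — violates constraint (i): word begins with /v/ → phonotactically illegal
Phonotactically legal: [luws.si] → 1.

1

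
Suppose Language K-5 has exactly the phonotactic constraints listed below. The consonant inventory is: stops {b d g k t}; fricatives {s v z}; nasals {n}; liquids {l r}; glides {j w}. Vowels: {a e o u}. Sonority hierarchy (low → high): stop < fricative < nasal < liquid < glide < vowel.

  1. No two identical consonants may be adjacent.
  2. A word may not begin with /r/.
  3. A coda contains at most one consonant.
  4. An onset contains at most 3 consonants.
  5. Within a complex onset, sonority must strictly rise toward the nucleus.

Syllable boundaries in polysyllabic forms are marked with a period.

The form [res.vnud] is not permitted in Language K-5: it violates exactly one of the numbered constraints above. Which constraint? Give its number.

[res.vnud]: word begins with /r/.
This is a violation of constraint 2: "A word may not begin with /r/."
The remaining constraints (1, 3, 4, 5) are satisfied.

2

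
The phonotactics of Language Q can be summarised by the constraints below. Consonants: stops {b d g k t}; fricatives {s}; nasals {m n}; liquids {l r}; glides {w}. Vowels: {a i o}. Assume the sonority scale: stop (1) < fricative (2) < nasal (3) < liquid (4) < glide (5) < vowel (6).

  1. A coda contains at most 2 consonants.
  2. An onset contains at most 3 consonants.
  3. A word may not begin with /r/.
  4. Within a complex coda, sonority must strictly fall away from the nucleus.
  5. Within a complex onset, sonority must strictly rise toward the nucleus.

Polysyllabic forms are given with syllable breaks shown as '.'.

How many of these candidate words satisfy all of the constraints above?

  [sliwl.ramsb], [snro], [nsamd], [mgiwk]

[sliwl.ramsb] — violates constraint 1: syllable 2 coda /msb/ has 3 consonants (> 2) → illicit
[snro] — σ1 onset /snr/ (2→3→4 rises), coda /∅/ ok → licit
[nsamd] — violates constraint 5: syllable 1 onset /ns/: /n/ (nasal, 3) → /s/ (fricative, 2) does not rise → illicit
[mgiwk] — violates constraint 5: syllable 1 onset /mg/: /m/ (nasal, 3) → /g/ (stop, 1) does not rise → illicit
Licit: [snro] → 1.

1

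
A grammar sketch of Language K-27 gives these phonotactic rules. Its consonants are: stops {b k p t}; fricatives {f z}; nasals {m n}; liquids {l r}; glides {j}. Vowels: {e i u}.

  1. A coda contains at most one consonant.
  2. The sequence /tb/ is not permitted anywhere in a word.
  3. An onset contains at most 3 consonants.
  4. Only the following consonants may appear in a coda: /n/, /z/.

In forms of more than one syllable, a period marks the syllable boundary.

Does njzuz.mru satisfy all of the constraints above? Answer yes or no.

yes

njzuz.mru — σ1 onset /njz/ (3C), coda /z/ ok; σ2 onset /mr/ (2C), coda /∅/ ok → phonotactically legal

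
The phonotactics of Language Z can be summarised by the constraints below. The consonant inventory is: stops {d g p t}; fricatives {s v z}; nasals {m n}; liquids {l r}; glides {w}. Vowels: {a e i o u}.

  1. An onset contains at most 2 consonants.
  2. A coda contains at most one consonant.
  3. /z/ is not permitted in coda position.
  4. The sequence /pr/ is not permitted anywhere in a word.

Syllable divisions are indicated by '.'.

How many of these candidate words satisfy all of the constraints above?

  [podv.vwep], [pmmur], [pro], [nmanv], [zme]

1

[podv.vwep] — violates constraint 2: syllable 1 coda /dv/ has 2 consonants (> 1) → illicit
[pmmur] — violates constraint 1: syllable 1 onset /pmm/ has 3 consonants (> 2) → illicit
[pro] — violates constraint 4: contains banned sequence /pr/ → illicit
[nmanv] — violates constraint 2: syllable 1 coda /nv/ has 2 consonants (> 1) → illicit
[zme] — σ1 onset /zm/ (2C), coda /∅/ ok → licit
Licit: [zme] → 1.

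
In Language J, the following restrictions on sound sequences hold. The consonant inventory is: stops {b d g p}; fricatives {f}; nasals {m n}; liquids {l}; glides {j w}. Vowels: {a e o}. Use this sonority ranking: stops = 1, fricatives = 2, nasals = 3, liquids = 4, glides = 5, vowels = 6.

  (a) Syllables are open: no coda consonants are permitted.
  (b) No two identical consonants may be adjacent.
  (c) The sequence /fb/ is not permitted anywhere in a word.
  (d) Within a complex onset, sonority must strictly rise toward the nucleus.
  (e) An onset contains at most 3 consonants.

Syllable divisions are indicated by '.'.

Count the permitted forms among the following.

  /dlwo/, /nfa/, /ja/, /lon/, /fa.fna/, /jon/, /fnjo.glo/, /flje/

5

/dlwo/ — σ1 onset /dlw/ (1→4→5 rises), coda /∅/ ok → permitted
/nfa/ — violates constraint (d): syllable 1 onset /nf/: /n/ (nasal, 3) → /f/ (fricative, 2) does not rise → not permitted
/ja/ — σ1 onset /j/, coda /∅/ ok → permitted
/lon/ — violates constraint (a): syllable 1 coda /n/ has 1 consonant (> 0) → not permitted
/fa.fna/ — σ1 onset /f/, coda /∅/ ok; σ2 onset /fn/ (2→3 rises), coda /∅/ ok → permitted
/jon/ — violates constraint (a): syllable 1 coda /n/ has 1 consonant (> 0) → not permitted
/fnjo.glo/ — σ1 onset /fnj/ (2→3→5 rises), coda /∅/ ok; σ2 onset /gl/ (1→4 rises), coda /∅/ ok → permitted
/flje/ — σ1 onset /flj/ (2→4→5 rises), coda /∅/ ok → permitted
Permitted: /dlwo/, /ja/, /fa.fna/, /fnjo.glo/, /flje/ → 5.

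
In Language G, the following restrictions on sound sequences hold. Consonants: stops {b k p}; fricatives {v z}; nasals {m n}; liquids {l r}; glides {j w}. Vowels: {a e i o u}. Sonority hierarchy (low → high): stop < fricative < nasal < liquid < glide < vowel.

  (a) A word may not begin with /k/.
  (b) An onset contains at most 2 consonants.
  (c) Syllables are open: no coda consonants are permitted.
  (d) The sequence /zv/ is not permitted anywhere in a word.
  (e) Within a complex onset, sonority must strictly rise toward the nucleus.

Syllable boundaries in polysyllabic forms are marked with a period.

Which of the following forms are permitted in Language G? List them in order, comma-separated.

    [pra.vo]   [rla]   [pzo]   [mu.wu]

[pra.vo], [pzo], [mu.wu]

[pra.vo] — σ1 onset /pr/ (1→4 rises), coda /∅/ ok; σ2 onset /v/, coda /∅/ ok → permitted
[rla] — violates constraint (e): syllable 1 onset /rl/: /r/ (liquid, 4) → /l/ (liquid, 4) does not rise → not permitted
[pzo] — σ1 onset /pz/ (1→2 rises), coda /∅/ ok → permitted
[mu.wu] — σ1 onset /m/, coda /∅/ ok; σ2 onset /w/, coda /∅/ ok → permitted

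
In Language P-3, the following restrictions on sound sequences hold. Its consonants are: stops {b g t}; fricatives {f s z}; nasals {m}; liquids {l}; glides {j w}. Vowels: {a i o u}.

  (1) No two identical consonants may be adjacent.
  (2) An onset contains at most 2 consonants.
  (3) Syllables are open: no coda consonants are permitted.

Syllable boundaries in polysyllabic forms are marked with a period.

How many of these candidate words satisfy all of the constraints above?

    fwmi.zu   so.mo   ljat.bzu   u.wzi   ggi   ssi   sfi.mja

3

fwmi.zu — violates constraint 2: syllable 1 onset /fwm/ has 3 consonants (> 2) → ill-formed
so.mo — σ1 onset /s/, coda /∅/ ok; σ2 onset /m/, coda /∅/ ok → well-formed
ljat.bzu — violates constraint 3: syllable 1 coda /t/ has 1 consonant (> 0) → ill-formed
u.wzi — σ1 onset /∅/, coda /∅/ ok; σ2 onset /wz/ (2C), coda /∅/ ok → well-formed
ggi — violates constraint 1: adjacent identical consonants /gg/ → ill-formed
ssi — violates constraint 1: adjacent identical consonants /ss/ → ill-formed
sfi.mja — σ1 onset /sf/ (2C), coda /∅/ ok; σ2 onset /mj/ (2C), coda /∅/ ok → well-formed
Well-formed: so.mo, u.wzi, sfi.mja → 3.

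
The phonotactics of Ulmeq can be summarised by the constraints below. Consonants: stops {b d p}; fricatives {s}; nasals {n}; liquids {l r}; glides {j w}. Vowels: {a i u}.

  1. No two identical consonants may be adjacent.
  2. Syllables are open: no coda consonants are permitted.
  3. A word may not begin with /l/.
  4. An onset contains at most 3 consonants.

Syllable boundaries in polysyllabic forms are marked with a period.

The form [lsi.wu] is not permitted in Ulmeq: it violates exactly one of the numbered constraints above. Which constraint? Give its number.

[lsi.wu]: word begins with /l/.
This is a violation of constraint 3: "A word may not begin with /l/."
The remaining constraints (1, 2, 4) are satisfied.

3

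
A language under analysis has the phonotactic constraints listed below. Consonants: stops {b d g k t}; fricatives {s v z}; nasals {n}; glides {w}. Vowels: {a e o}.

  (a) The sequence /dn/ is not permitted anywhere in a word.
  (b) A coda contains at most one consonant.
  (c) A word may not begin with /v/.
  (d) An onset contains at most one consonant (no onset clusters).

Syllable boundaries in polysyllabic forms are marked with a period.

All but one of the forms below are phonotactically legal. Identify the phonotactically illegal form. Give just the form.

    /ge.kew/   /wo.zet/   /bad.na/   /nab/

/ge.kew/ — σ1 onset /g/, coda /∅/ ok; σ2 onset /k/, coda /w/ ok → phonotactically legal
/wo.zet/ — σ1 onset /w/, coda /∅/ ok; σ2 onset /z/, coda /t/ ok → phonotactically legal
/bad.na/ — violates constraint (a): contains banned sequence /dn/ → phonotactically illegal
/nab/ — σ1 onset /n/, coda /b/ ok → phonotactically legal

/bad.na/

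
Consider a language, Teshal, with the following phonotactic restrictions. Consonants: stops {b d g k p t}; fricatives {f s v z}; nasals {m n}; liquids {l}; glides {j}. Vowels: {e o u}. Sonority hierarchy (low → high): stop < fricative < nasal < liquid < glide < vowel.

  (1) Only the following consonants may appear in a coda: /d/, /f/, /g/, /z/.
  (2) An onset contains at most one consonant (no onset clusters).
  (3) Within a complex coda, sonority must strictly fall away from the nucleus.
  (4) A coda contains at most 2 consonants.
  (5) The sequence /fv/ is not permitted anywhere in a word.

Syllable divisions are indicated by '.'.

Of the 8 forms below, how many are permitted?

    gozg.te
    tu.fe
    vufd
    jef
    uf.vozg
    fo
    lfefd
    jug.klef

gozg.te — σ1 onset /g/, coda /zg/ (2→1 falls) ok; σ2 onset /t/, coda /∅/ ok → permitted
tu.fe — σ1 onset /t/, coda /∅/ ok; σ2 onset /f/, coda /∅/ ok → permitted
vufd — σ1 onset /v/, coda /fd/ (2→1 falls) ok → permitted
jef — σ1 onset /j/, coda /f/ ok → permitted
uf.vozg — violates constraint 5: contains banned sequence /fv/ → not permitted
fo — σ1 onset /f/, coda /∅/ ok → permitted
lfefd — violates constraint 2: syllable 1 onset /lf/ has 2 consonants (> 1) → not permitted
jug.klef — violates constraint 2: syllable 2 onset /kl/ has 2 consonants (> 1) → not permitted
Permitted: gozg.te, tu.fe, vufd, jef, fo → 5.

5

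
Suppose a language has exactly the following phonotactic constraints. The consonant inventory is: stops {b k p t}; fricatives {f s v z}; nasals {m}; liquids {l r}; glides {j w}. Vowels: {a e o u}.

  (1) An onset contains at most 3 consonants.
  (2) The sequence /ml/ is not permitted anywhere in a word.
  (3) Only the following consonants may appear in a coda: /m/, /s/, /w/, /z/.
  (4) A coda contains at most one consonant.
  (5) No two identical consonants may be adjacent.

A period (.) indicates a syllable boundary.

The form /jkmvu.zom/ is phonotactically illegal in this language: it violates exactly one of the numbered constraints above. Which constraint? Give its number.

/jkmvu.zom/: syllable 1 onset /jkmv/ has 4 consonants (> 3).
This is a violation of constraint 1: "An onset contains at most 3 consonants."
The remaining constraints (2, 3, 4, 5) are satisfied.

1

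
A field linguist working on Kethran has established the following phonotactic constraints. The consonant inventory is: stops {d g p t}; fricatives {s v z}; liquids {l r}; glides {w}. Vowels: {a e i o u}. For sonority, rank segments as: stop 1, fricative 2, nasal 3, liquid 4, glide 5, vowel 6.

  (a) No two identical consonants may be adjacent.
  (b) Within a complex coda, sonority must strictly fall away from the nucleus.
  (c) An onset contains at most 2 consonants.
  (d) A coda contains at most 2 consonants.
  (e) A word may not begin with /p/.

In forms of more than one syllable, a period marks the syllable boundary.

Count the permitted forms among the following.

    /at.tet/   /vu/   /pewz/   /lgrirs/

/at.tet/ — violates constraint (a): adjacent identical consonants /tt/ → not permitted
/vu/ — σ1 onset /v/, coda /∅/ ok → permitted
/pewz/ — violates constraint (e): word begins with /p/ → not permitted
/lgrirs/ — violates constraint (c): syllable 1 onset /lgr/ has 3 consonants (> 2) → not permitted
Permitted: /vu/ → 1.

1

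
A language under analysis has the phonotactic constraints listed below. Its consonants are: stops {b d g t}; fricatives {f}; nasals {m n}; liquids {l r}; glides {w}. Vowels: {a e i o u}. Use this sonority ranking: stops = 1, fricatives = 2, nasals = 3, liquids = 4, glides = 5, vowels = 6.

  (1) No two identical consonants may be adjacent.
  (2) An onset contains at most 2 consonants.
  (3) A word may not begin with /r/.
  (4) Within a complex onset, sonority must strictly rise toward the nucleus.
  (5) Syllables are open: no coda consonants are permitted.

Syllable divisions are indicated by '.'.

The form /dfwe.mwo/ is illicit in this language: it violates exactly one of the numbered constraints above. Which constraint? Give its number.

/dfwe.mwo/: syllable 1 onset /dfw/ has 3 consonants (> 2).
This is a violation of constraint 2: "An onset contains at most 2 consonants."
The remaining constraints (1, 3, 4, 5) are satisfied.

2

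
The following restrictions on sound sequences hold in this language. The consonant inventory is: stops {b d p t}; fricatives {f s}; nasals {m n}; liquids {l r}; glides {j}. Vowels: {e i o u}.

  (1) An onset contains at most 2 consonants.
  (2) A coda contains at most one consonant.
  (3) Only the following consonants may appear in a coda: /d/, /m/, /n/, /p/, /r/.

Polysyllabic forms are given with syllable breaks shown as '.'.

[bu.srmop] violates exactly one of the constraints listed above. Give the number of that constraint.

[bu.srmop]: syllable 2 onset /srm/ has 3 consonants (> 2).
This is a violation of constraint 1: "An onset contains at most 2 consonants."
The remaining constraints (2, 3) are satisfied.

1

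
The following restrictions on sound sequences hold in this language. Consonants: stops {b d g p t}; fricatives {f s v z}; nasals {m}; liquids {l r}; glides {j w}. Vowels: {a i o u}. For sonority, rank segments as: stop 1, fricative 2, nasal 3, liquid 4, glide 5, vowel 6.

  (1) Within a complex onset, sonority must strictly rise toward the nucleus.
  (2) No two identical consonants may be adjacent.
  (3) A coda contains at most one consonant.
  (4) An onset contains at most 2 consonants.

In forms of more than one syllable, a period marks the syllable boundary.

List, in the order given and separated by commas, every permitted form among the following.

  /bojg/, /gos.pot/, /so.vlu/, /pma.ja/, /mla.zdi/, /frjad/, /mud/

/gos.pot/, /so.vlu/, /pma.ja/, /mud/

/bojg/ — violates constraint 3: syllable 1 coda /jg/ has 2 consonants (> 1) → not permitted
/gos.pot/ — σ1 onset /g/, coda /s/ ok; σ2 onset /p/, coda /t/ ok → permitted
/so.vlu/ — σ1 onset /s/, coda /∅/ ok; σ2 onset /vl/ (2→4 rises), coda /∅/ ok → permitted
/pma.ja/ — σ1 onset /pm/ (1→3 rises), coda /∅/ ok; σ2 onset /j/, coda /∅/ ok → permitted
/mla.zdi/ — violates constraint 1: syllable 2 onset /zd/: /z/ (fricative, 2) → /d/ (stop, 1) does not rise → not permitted
/frjad/ — violates constraint 4: syllable 1 onset /frj/ has 3 consonants (> 2) → not permitted
/mud/ — σ1 onset /m/, coda /d/ ok → permitted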